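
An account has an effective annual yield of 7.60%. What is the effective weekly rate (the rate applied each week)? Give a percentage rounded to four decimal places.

0.1410%

The per-week rate i satisfies (1 + i)^52 = 1 + 0.0760.
i = 1.0760^(1/52) − 1 = 0.0014097 = 0.1410%.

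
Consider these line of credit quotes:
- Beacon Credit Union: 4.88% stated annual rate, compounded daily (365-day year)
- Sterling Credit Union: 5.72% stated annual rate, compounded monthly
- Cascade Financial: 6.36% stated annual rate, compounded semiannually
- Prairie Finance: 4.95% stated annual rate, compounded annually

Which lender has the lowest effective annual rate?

Beacon Credit Union: (1 + 0.0488/365)^365 − 1 = 5.001%
Sterling Credit Union: (1 + 0.0572/12)^12 − 1 = 5.872%
Cascade Financial: (1 + 0.0636/2)^2 − 1 = 6.461%
Prairie Finance: compounded annually, EAR = 4.950%
The lowest effective annual rate is Prairie Finance at 4.950%.

Prairie Finance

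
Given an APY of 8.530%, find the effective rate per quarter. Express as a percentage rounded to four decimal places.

The per-quarter rate i satisfies (1 + i)^4 = 1 + 0.08530.
i = 1.08530^(1/4) − 1 = 0.0206749 = 2.0675%.

2.0675%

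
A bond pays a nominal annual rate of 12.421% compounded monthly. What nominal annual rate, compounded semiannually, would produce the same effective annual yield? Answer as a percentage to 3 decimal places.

EAR = (1 + 0.12421/12)^12 − 1 = 0.131531.
Solve (1 + r/2)^2 = 1.131531: r/2 = 1.131531^(1/2) − 1 = 0.063734, so r = 0.127469 = 12.747%.

12.747%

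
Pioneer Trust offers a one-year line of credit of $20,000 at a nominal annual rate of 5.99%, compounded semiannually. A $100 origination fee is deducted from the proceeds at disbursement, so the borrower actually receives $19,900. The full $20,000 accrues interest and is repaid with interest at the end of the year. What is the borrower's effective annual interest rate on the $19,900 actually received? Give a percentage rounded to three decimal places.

Amount owed after one year: 20,000 × (1 + 0.0599/2)^2 = 20,000 × 1.060797 = $21,215.94.
Effective rate on net proceeds: 21,215.94 / 19,900 − 1 = 0.066128 = 6.613%.

6.613%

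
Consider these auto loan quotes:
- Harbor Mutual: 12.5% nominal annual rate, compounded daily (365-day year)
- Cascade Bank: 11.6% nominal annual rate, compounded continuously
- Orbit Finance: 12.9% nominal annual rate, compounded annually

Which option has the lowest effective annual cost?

Harbor Mutual: (1 + 0.125/365)^365 − 1 = 13.312%
Cascade Bank: e^0.116 − 1 = 12.300%
Orbit Finance: compounded annually, EAR = 12.900%
The lowest effective annual rate is Cascade Bank at 12.300%.

Cascade Bank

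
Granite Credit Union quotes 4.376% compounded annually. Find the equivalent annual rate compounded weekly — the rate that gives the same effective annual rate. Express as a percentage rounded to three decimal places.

4.285%

Compounded annually, EAR = nominal = 0.043760.
Solve (1 + r/52)^52 = 1.043760: r/52 = 1.043760^(1/52) − 1 = 0.000824, so r = 0.042847 = 4.285%.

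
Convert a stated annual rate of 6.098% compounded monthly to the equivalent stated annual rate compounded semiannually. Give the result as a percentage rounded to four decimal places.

EAR = (1 + 0.06098/12)^12 − 1 = 0.062714.
Solve (1 + r/2)^2 = 1.062714: r/2 = 1.062714^(1/2) − 1 = 0.030880, so r = 0.061760 = 6.1760%.

6.1760%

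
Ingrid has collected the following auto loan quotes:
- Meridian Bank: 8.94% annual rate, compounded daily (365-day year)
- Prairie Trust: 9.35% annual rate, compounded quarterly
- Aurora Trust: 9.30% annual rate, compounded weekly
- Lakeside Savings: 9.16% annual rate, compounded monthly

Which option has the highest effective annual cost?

Meridian Bank: (1 + 0.0894/365)^365 − 1 = 9.351%
Prairie Trust: (1 + 0.0935/4)^4 − 1 = 9.683%
Aurora Trust: (1 + 0.0930/52)^52 − 1 = 9.737%
Lakeside Savings: (1 + 0.0916/12)^12 − 1 = 9.555%
The highest effective annual rate is Aurora Trust at 9.737%.

Aurora Trust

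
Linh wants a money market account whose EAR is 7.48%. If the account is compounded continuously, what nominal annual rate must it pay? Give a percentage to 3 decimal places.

7.213%

Continuous: nominal r satisfies e^r − 1 = 0.0748.
r = ln(1 + 0.0748) = ln(1.0748) = 0.072135 = 7.213%.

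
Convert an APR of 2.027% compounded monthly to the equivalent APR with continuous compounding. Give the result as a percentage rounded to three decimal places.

EAR = (1 + 0.02027/12)^12 − 1 = 0.020459.
Equivalent continuous rate: r = ln(1 + 0.020459) = 0.020253 = 2.025%.

2.025%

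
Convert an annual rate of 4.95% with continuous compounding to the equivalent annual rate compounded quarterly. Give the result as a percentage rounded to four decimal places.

EAR under continuous compounding: e^0.0495 − 1 = 0.050746.
Solve (1 + r/4)^4 = 1.050746: r/4 = 1.050746^(1/4) − 1 = 0.012452, so r = 0.049808 = 4.9808%.

4.9808%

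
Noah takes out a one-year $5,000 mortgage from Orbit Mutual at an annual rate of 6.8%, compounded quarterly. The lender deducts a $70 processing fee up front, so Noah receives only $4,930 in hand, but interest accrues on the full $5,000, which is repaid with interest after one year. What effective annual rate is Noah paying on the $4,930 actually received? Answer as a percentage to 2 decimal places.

8.49%

Amount owed after one year: 5,000 × (1 + 0.068/4)^4 = 5,000 × 1.069754 = $5,348.77.
Effective rate on net proceeds: 5,348.77 / 4,930 − 1 = 0.084943 = 8.49%.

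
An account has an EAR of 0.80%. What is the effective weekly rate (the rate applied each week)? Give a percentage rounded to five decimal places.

The per-week rate i satisfies (1 + i)^52 = 1 + 0.0080.
i = 1.0080^(1/52) − 1 = 0.0001532 = 0.01532%.

0.01532%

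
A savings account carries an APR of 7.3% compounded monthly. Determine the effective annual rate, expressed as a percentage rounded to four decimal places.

7.5493%

EAR = (1 + 0.073/12)^12 − 1.
= (1 + 0.006083)^12 − 1 = 1.075493 − 1 = 7.5493%.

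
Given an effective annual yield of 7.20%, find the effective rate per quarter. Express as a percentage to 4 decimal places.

The per-quarter rate i satisfies (1 + i)^4 = 1 + 0.0720.
i = 1.0720^(1/4) − 1 = 0.0175335 = 1.7533%.

1.7533%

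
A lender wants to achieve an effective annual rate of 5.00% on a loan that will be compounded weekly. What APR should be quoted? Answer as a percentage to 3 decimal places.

4.881%

(1 + r/52)^52 − 1 = 0.0500, so 1 + r/52 = 1.0500^(1/52).
r/52 = 0.000939, so r = 0.048813 = 4.881%.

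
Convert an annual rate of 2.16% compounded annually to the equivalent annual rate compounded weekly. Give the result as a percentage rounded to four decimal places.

2.1374%

Compounded annually, EAR = nominal = 0.021600.
Solve (1 + r/52)^52 = 1.021600: r/52 = 1.021600^(1/52) − 1 = 0.000411, so r = 0.021374 = 2.1374%.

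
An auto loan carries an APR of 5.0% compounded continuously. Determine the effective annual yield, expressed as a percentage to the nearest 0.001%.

5.127%

With continuous compounding, EAR = e^0.050 − 1.
e^0.050 = 1.051271, so EAR = 0.051271 = 5.127%.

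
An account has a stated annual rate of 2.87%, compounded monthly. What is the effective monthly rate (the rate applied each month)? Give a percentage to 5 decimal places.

0.23917%

With a nominal annual rate compounded monthly, the periodic rate is the nominal rate divided by 12.
i = 0.0287 / 12 = 0.0023917 = 0.23917%.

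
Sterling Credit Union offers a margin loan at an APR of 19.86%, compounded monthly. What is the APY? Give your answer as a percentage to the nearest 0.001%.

21.771%

EAR = (1 + 0.1986/12)^12 − 1.
= 1.217713 − 1 = 21.771%.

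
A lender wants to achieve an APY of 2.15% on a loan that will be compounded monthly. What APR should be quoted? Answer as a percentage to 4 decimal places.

2.1291%

(1 + r/12)^12 − 1 = 0.0215, so 1 + r/12 = 1.0215^(1/12).
r/12 = 0.001774, so r = 0.021291 = 2.1291%.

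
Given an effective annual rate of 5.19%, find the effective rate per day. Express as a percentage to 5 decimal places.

The per-day rate i satisfies (1 + i)^365 = 1 + 0.0519.
i = 1.0519^(1/365) − 1 = 0.0001386 = 0.01386%.

0.01386%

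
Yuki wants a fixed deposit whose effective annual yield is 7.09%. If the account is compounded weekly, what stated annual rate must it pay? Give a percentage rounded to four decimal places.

6.8545%

(1 + r/52)^52 − 1 = 0.0709, so 1 + r/52 = 1.0709^(1/52).
r/52 = 0.001318, so r = 0.068545 = 6.8545%.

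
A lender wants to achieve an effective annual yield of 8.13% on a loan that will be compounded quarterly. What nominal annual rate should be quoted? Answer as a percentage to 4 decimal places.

7.8933%

(1 + r/4)^4 − 1 = 0.0813, so 1 + r/4 = 1.0813^(1/4).
r/4 = 0.019733, so r = 0.078933 = 7.8933%.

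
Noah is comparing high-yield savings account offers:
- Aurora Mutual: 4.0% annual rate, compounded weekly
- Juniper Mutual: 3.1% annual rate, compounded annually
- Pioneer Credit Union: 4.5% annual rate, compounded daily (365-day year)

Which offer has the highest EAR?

Pioneer Credit Union

Aurora Mutual: (1 + 0.040/52)^52 − 1 = 4.079%
Juniper Mutual: compounded annually, EAR = 3.100%
Pioneer Credit Union: (1 + 0.045/365)^365 − 1 = 4.602%
The highest effective annual rate is Pioneer Credit Union at 4.602%.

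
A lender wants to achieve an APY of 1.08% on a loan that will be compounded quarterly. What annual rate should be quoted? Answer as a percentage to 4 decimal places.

1.0757%

(1 + r/4)^4 − 1 = 0.0108, so 1 + r/4 = 1.0108^(1/4).
r/4 = 0.002689, so r = 0.010757 = 1.0757%.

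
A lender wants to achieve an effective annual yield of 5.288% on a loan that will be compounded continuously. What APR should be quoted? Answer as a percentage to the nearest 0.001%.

5.153%

Continuous: nominal r satisfies e^r − 1 = 0.05288.
r = ln(1 + 0.05288) = ln(1.05288) = 0.051529 = 5.153%.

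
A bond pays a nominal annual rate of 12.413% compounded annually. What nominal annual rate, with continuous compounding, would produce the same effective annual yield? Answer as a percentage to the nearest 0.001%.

11.701%

Compounded annually, EAR = nominal = 0.124130.
Equivalent continuous rate: r = ln(1 + 0.124130) = 0.117009 = 11.701%.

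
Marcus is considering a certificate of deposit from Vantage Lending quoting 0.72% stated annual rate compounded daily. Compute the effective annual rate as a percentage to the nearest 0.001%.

0.723%

EAR = (1 + 0.0072/365)^365 − 1.
= (1 + 0.000020)^365 − 1 = 1.007226 − 1 = 0.723%.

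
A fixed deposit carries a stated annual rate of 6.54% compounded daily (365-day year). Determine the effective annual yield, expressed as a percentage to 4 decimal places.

6.7580%

EAR = (1 + 0.0654/365)^365 − 1.
= 1.067580 − 1 = 6.7580%.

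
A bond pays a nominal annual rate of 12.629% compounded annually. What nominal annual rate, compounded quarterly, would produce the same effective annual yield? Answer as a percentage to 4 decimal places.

12.0715%

Compounded annually, EAR = nominal = 0.126290.
Solve (1 + r/4)^4 = 1.126290: r/4 = 1.126290^(1/4) − 1 = 0.030179, so r = 0.120715 = 12.0715%.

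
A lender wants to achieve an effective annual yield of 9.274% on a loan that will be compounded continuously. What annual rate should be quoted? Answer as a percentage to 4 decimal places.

Continuous: nominal r satisfies e^r − 1 = 0.09274.
r = ln(1 + 0.09274) = ln(1.09274) = 0.088688 = 8.8688%.

8.8688%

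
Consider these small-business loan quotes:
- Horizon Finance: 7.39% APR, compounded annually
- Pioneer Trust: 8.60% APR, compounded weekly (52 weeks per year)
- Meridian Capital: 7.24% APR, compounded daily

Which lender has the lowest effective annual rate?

Horizon Finance: compounded annually, EAR = 7.390%
Pioneer Trust: (1 + 0.0860/52)^52 − 1 = 8.973%
Meridian Capital: (1 + 0.0724/365)^365 − 1 = 7.508%
The lowest effective annual rate is Horizon Finance at 7.390%.

Horizon Finance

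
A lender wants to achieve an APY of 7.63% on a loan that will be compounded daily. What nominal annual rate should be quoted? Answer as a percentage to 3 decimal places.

7.354%

(1 + r/365)^365 − 1 = 0.0763, so 1 + r/365 = 1.0763^(1/365).
r/365 = 0.000201, so r = 0.073537 = 7.354%.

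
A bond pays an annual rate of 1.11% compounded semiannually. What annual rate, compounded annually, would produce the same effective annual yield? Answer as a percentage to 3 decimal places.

1.113%

EAR = (1 + 0.0111/2)^2 − 1 = 0.011131.
Compounded annually, the equivalent nominal rate is the EAR itself: 1.113%.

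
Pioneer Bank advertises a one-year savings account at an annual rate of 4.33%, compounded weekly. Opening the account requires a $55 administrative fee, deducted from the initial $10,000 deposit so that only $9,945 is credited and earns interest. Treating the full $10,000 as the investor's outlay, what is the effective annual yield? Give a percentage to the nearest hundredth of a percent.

Value after one year: 9,945 × (1 + 0.0433/52)^52 = 9,945 × 1.044232 = $10,384.89.
Effective yield on the $10,000 outlay: 10,384.89 / 10,000 − 1 = 0.038489 = 3.85%.

3.85%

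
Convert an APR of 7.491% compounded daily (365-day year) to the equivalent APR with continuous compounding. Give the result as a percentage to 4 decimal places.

EAR = (1 + 0.07491/365)^365 − 1 = 0.077779.
Equivalent continuous rate: r = ln(1 + 0.077779) = 0.074902 = 7.4902%.

7.4902%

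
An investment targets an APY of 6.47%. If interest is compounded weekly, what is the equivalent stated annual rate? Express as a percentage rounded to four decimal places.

(1 + r/52)^52 − 1 = 0.0647, so 1 + r/52 = 1.0647^(1/52).
r/52 = 0.001206, so r = 0.062731 = 6.2731%.

6.2731%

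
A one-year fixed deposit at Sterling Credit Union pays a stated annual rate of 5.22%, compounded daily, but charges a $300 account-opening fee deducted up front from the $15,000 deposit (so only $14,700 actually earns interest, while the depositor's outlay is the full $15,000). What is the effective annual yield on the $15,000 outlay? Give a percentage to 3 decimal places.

3.251%

Value after one year: 14,700 × (1 + 0.0522/365)^365 = 14,700 × 1.053583 = $15,487.66.
Effective yield on the $15,000 outlay: 15,487.66 / 15,000 − 1 = 0.032511 = 3.251%.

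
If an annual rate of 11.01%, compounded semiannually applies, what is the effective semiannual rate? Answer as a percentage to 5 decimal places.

With a nominal annual rate compounded semiannually, the periodic rate is the nominal rate divided by 2.
i = 0.1101 / 2 = 0.0550500 = 5.50500%.

5.50500%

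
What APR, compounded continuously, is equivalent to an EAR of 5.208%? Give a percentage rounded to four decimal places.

5.0769%

Continuous: nominal r satisfies e^r − 1 = 0.05208.
r = ln(1 + 0.05208) = ln(1.05208) = 0.050769 = 5.0769%.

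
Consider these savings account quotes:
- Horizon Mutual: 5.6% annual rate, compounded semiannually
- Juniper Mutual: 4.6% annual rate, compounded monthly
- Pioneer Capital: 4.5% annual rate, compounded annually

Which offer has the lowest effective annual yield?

Horizon Mutual: (1 + 0.056/2)^2 − 1 = 5.678%
Juniper Mutual: (1 + 0.046/12)^12 − 1 = 4.698%
Pioneer Capital: compounded annually, EAR = 4.500%
The lowest effective annual rate is Pioneer Capital at 4.500%.

Pioneer Capital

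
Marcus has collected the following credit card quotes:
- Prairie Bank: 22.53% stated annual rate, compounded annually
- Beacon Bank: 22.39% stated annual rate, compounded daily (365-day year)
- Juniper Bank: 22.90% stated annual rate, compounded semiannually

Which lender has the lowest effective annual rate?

Prairie Bank: compounded annually, EAR = 22.530%
Beacon Bank: (1 + 0.2239/365)^365 − 1 = 25.086%
Juniper Bank: (1 + 0.2290/2)^2 − 1 = 24.211%
The lowest effective annual rate is Prairie Bank at 22.530%.

Prairie Bank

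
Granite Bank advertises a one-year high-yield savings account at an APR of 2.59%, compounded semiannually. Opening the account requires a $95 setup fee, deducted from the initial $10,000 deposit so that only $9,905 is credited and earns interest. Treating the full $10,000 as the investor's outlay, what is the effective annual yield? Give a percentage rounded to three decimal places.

Value after one year: 9,905 × (1 + 0.0259/2)^2 = 9,905 × 1.026068 = $10,163.20.
Effective yield on the $10,000 outlay: 10,163.20 / 10,000 − 1 = 0.016320 = 1.632%.

1.632%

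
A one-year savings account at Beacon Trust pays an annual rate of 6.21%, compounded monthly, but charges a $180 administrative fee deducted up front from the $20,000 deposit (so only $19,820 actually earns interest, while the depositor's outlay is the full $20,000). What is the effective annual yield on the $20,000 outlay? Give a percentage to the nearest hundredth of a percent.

5.43%

Value after one year: 19,820 × (1 + 0.0621/12)^12 = 19,820 × 1.063898 = $21,086.47.
Effective yield on the $20,000 outlay: 21,086.47 / 20,000 − 1 = 0.054323 = 5.43%.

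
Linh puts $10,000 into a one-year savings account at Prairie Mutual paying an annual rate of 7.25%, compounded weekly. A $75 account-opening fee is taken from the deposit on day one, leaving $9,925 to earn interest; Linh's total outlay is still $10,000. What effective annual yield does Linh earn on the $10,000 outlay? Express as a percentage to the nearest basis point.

6.71%

Value after one year: 9,925 × (1 + 0.0725/52)^52 = 9,925 × 1.075139 = $10,670.75.
Effective yield on the $10,000 outlay: 10,670.75 / 10,000 − 1 = 0.067075 = 6.71%.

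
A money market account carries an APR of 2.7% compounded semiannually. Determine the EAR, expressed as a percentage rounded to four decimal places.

EAR = (1 + 0.027/2)^2 − 1.
= (1 + 0.013500)^2 − 1 = 1.027182 − 1 = 2.7182%.

2.7182%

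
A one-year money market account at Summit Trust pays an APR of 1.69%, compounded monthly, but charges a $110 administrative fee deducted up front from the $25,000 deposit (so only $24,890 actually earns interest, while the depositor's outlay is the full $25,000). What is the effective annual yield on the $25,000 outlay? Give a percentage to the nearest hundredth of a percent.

1.26%

Value after one year: 24,890 × (1 + 0.0169/12)^12 = 24,890 × 1.017032 = $25,313.91.
Effective yield on the $25,000 outlay: 25,313.91 / 25,000 − 1 = 0.012557 = 1.26%.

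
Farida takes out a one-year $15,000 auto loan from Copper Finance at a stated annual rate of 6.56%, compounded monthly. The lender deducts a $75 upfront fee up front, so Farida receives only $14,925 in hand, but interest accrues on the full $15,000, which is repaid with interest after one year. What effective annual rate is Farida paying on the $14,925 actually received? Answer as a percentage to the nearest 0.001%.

Amount owed after one year: 15,000 × (1 + 0.0656/12)^12 = 15,000 × 1.067609 = $16,014.13.
Effective rate on net proceeds: 16,014.13 / 14,925 − 1 = 0.072974 = 7.297%.

7.297%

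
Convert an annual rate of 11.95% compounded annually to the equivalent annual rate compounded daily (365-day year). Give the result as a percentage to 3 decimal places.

11.290%

Compounded annually, EAR = nominal = 0.119500.
Solve (1 + r/365)^365 = 1.119500: r/365 = 1.119500^(1/365) − 1 = 0.000309, so r = 0.112900 = 11.290%.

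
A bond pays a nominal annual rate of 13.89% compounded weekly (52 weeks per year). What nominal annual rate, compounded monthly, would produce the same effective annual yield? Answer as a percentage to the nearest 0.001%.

13.952%

EAR = (1 + 0.1389/52)^52 − 1 = 0.148796.
Solve (1 + r/12)^12 = 1.148796: r/12 = 1.148796^(1/12) − 1 = 0.011627, so r = 0.139520 = 13.952%.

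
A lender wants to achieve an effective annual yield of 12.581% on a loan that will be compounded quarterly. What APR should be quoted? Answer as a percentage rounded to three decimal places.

(1 + r/4)^4 − 1 = 0.12581, so 1 + r/4 = 1.12581^(1/4).
r/4 = 0.030069, so r = 0.120276 = 12.028%.

12.028%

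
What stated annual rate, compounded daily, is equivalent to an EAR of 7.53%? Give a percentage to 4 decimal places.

7.2607%

(1 + r/365)^365 − 1 = 0.0753, so 1 + r/365 = 1.0753^(1/365).
r/365 = 0.000199, so r = 0.072607 = 7.2607%.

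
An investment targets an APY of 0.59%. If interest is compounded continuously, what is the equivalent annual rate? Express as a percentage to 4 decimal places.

0.5883%

Continuous: nominal r satisfies e^r − 1 = 0.0059.
r = ln(1 + 0.0059) = ln(1.0059) = 0.005883 = 0.5883%.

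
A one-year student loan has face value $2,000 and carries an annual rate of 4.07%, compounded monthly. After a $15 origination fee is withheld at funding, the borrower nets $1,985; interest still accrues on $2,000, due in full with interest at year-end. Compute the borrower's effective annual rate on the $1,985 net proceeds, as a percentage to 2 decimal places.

4.93%

Amount owed after one year: 2,000 × (1 + 0.0407/12)^12 = 2,000 × 1.041468 = $2,082.94.
Effective rate on net proceeds: 2,082.94 / 1,985 − 1 = 0.049338 = 4.93%.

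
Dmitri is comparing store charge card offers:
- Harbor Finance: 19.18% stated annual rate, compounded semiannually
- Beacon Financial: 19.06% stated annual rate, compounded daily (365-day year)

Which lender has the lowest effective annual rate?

Harbor Finance

Harbor Finance: (1 + 0.1918/2)^2 − 1 = 20.100%
Beacon Financial: (1 + 0.1906/365)^365 − 1 = 20.992%
The lowest effective annual rate is Harbor Finance at 20.100%.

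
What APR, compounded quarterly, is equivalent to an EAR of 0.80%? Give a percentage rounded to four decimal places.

(1 + r/4)^4 − 1 = 0.0080, so 1 + r/4 = 1.0080^(1/4).
r/4 = 0.001994, so r = 0.007976 = 0.7976%.

0.7976%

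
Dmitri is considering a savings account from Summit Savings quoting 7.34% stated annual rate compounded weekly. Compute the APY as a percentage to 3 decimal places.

EAR = (1 + 0.0734/52)^52 − 1.
= 1.076105 − 1 = 7.611%.

7.611%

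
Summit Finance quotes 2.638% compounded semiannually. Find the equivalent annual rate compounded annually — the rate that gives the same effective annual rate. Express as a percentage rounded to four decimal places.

2.6554%

EAR = (1 + 0.02638/2)^2 − 1 = 0.026554.
Compounded annually, the equivalent nominal rate is the EAR itself: 2.6554%.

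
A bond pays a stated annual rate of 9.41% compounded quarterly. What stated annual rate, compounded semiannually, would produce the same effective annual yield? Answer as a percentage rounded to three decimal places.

EAR = (1 + 0.0941/4)^4 − 1 = 0.097473.
Solve (1 + r/2)^2 = 1.097473: r/2 = 1.097473^(1/2) − 1 = 0.047603, so r = 0.095207 = 9.521%.

9.521%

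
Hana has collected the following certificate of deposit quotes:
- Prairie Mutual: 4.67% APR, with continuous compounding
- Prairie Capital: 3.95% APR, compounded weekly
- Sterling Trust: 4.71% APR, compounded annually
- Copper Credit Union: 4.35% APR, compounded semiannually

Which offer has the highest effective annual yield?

Prairie Mutual: e^0.0467 − 1 = 4.781%
Prairie Capital: (1 + 0.0395/52)^52 − 1 = 4.027%
Sterling Trust: compounded annually, EAR = 4.710%
Copper Credit Union: (1 + 0.0435/2)^2 − 1 = 4.397%
The highest effective annual rate is Prairie Mutual at 4.781%.

Prairie Mutual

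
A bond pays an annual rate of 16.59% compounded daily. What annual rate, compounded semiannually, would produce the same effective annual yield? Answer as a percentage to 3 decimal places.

17.293%

EAR = (1 + 0.1659/365)^365 − 1 = 0.180411.
Solve (1 + r/2)^2 = 1.180411: r/2 = 1.180411^(1/2) − 1 = 0.086467, so r = 0.172934 = 17.293%.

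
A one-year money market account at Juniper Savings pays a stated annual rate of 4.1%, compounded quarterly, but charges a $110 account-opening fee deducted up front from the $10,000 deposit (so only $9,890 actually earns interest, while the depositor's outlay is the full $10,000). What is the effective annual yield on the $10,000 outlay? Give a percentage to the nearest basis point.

Value after one year: 9,890 × (1 + 0.041/4)^4 = 9,890 × 1.041635 = $10,301.77.
Effective yield on the $10,000 outlay: 10,301.77 / 10,000 − 1 = 0.030177 = 3.02%.

3.02%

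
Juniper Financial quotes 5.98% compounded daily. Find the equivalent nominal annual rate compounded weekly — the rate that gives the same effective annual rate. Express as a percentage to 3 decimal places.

EAR = (1 + 0.0598/365)^365 − 1 = 0.061619.
Solve (1 + r/52)^52 = 1.061619: r/52 = 1.061619^(1/52) − 1 = 0.001151, so r = 0.059829 = 5.983%.

5.983%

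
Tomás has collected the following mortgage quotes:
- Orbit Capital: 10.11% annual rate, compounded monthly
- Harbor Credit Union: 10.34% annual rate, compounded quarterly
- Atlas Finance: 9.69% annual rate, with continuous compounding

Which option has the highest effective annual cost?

Harbor Credit Union

Orbit Capital: (1 + 0.1011/12)^12 − 1 = 10.592%
Harbor Credit Union: (1 + 0.1034/4)^4 − 1 = 10.748%
Atlas Finance: e^0.0969 − 1 = 10.175%
The highest effective annual rate is Harbor Credit Union at 10.748%.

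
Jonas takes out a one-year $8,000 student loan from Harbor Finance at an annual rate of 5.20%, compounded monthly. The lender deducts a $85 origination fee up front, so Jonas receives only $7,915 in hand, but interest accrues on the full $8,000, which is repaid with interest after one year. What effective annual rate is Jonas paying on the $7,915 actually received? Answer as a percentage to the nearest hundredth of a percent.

Amount owed after one year: 8,000 × (1 + 0.0520/12)^12 = 8,000 × 1.053257 = $8,426.06.
Effective rate on net proceeds: 8,426.06 / 7,915 − 1 = 0.064568 = 6.46%.

6.46%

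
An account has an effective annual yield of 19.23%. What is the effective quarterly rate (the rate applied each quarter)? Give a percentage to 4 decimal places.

4.4952%

The per-quarter rate i satisfies (1 + i)^4 = 1 + 0.1923.
i = 1.1923^(1/4) − 1 = 0.0449521 = 4.4952%.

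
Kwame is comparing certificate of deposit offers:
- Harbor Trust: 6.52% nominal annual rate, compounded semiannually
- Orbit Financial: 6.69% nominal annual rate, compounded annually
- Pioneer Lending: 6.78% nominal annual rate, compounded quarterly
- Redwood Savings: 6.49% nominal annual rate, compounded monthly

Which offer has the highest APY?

Harbor Trust: (1 + 0.0652/2)^2 − 1 = 6.626%
Orbit Financial: compounded annually, EAR = 6.690%
Pioneer Lending: (1 + 0.0678/4)^4 − 1 = 6.954%
Redwood Savings: (1 + 0.0649/12)^12 − 1 = 6.687%
The highest effective annual rate is Pioneer Lending at 6.954%.

Pioneer Lending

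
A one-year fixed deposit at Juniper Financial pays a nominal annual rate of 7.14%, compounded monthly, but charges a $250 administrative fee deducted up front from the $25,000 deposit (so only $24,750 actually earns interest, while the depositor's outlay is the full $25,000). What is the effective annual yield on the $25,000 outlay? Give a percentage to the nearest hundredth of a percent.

6.30%

Value after one year: 24,750 × (1 + 0.0714/12)^12 = 24,750 × 1.073784 = $26,576.14.
Effective yield on the $25,000 outlay: 26,576.14 / 25,000 − 1 = 0.063046 = 6.30%.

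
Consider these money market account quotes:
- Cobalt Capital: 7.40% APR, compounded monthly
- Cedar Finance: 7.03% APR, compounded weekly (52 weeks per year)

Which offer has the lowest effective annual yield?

Cobalt Capital: (1 + 0.0740/12)^12 − 1 = 7.656%
Cedar Finance: (1 + 0.0703/52)^52 − 1 = 7.278%
The lowest effective annual rate is Cedar Finance at 7.278%.

Cedar Finance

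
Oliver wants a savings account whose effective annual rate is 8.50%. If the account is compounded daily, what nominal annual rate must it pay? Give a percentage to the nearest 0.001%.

(1 + r/365)^365 − 1 = 0.0850, so 1 + r/365 = 1.0850^(1/365).
r/365 = 0.000224, so r = 0.081589 = 8.159%.

8.159%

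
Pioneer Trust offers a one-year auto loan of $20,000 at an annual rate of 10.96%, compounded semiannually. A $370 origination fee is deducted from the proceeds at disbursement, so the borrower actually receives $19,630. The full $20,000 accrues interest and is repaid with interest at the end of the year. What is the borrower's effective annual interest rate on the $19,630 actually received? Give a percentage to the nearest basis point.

Amount owed after one year: 20,000 × (1 + 0.1096/2)^2 = 20,000 × 1.112603 = $22,252.06.
Effective rate on net proceeds: 22,252.06 / 19,630 − 1 = 0.133574 = 13.36%.

13.36%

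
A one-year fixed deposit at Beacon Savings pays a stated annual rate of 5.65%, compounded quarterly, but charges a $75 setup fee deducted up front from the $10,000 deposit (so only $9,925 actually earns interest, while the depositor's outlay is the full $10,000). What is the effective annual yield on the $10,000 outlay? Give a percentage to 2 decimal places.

4.98%

Value after one year: 9,925 × (1 + 0.0565/4)^4 = 9,925 × 1.057708 = $10,497.76.
Effective yield on the $10,000 outlay: 10,497.76 / 10,000 − 1 = 0.049776 = 4.98%.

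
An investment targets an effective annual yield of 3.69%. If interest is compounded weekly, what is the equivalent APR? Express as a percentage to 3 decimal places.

(1 + r/52)^52 − 1 = 0.0369, so 1 + r/52 = 1.0369^(1/52).
r/52 = 0.000697, so r = 0.036248 = 3.625%.

3.625%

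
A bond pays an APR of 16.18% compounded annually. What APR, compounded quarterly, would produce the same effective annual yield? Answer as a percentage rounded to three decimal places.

15.282%

Compounded annually, EAR = nominal = 0.161800.
Solve (1 + r/4)^4 = 1.161800: r/4 = 1.161800^(1/4) − 1 = 0.038204, so r = 0.152817 = 15.282%.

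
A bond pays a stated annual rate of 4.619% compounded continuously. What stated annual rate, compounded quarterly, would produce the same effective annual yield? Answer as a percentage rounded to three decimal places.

EAR under continuous compounding: e^0.04619 − 1 = 0.047273.
Solve (1 + r/4)^4 = 1.047273: r/4 = 1.047273^(1/4) − 1 = 0.011614, so r = 0.046458 = 4.646%.

4.646%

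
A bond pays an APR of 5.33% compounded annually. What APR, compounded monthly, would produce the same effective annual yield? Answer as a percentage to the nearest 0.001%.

Compounded annually, EAR = nominal = 0.053300.
Solve (1 + r/12)^12 = 1.053300: r/12 = 1.053300^(1/12) − 1 = 0.004337, so r = 0.052041 = 5.204%.

5.204%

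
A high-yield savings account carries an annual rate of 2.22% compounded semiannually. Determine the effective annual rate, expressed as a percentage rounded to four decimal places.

EAR = (1 + 0.0222/2)^2 − 1.
= 1.022323 − 1 = 2.2323%.

2.2323%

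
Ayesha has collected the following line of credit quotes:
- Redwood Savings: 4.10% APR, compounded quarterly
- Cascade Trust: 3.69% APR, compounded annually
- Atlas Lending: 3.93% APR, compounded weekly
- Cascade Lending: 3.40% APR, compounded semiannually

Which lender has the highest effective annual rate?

Redwood Savings

Redwood Savings: (1 + 0.0410/4)^4 − 1 = 4.163%
Cascade Trust: compounded annually, EAR = 3.690%
Atlas Lending: (1 + 0.0393/52)^52 − 1 = 4.007%
Cascade Lending: (1 + 0.0340/2)^2 − 1 = 3.429%
The highest effective annual rate is Redwood Savings at 4.163%.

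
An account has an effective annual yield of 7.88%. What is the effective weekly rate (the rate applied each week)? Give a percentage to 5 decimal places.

The per-week rate i satisfies (1 + i)^52 = 1 + 0.0788.
i = 1.0788^(1/52) − 1 = 0.0014597 = 0.14597%.

0.14597%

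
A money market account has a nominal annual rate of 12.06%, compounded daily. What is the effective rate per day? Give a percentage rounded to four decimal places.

With a nominal annual rate compounded daily, the periodic rate is the nominal rate divided by 365.
i = 0.1206 / 365 = 0.0003304 = 0.0330%.

0.0330%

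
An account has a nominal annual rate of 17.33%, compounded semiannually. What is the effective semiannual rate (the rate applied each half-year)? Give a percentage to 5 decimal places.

With a nominal annual rate compounded semiannually, the periodic rate is the nominal rate divided by 2.
i = 0.1733 / 2 = 0.0866500 = 8.66500%.

8.66500%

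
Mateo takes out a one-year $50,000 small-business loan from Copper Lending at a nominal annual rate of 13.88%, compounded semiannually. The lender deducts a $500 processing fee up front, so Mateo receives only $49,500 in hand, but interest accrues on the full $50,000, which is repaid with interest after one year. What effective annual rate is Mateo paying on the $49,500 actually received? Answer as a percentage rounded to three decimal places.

15.517%

Amount owed after one year: 50,000 × (1 + 0.1388/2)^2 = 50,000 × 1.143616 = $57,180.82.
Effective rate on net proceeds: 57,180.82 / 49,500 − 1 = 0.155168 = 15.517%.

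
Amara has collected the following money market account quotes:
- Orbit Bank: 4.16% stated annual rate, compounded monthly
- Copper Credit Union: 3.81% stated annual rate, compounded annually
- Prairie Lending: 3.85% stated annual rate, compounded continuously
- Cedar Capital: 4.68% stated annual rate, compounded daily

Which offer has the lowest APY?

Orbit Bank: (1 + 0.0416/12)^12 − 1 = 4.240%
Copper Credit Union: compounded annually, EAR = 3.810%
Prairie Lending: e^0.0385 − 1 = 3.925%
Cedar Capital: (1 + 0.0468/365)^365 − 1 = 4.791%
The lowest effective annual rate is Copper Credit Union at 3.810%.

Copper Credit Union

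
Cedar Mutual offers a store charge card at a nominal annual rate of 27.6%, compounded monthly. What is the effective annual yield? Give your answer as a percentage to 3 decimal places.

EAR = (1 + 0.276/12)^12 − 1.
= (1 + 0.023000)^12 − 1 = 1.313734 − 1 = 31.373%.

31.373%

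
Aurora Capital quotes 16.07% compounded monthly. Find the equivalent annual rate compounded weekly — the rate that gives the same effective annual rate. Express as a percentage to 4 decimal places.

15.9879%

EAR = (1 + 0.1607/12)^12 − 1 = 0.173081.
Solve (1 + r/52)^52 = 1.173081: r/52 = 1.173081^(1/52) − 1 = 0.003075, so r = 0.159879 = 15.9879%.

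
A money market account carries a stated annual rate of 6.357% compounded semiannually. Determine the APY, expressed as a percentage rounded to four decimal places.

EAR = (1 + 0.06357/2)^2 − 1.
= (1 + 0.031785)^2 − 1 = 1.064580 − 1 = 6.4580%.

6.4580%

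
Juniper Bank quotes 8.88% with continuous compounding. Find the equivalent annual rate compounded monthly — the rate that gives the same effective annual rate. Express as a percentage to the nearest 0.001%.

EAR under continuous compounding: e^0.0888 − 1 = 0.092862.
Solve (1 + r/12)^12 = 1.092862: r/12 = 1.092862^(1/12) − 1 = 0.007427, so r = 0.089129 = 8.913%.

8.913%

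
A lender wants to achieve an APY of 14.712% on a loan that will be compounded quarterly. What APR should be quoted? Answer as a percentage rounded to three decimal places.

13.964%

(1 + r/4)^4 − 1 = 0.14712, so 1 + r/4 = 1.14712^(1/4).
r/4 = 0.034909, so r = 0.139636 = 13.964%.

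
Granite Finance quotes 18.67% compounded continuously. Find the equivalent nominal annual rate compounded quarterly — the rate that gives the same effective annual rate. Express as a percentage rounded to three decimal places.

EAR under continuous compounding: e^0.1867 − 1 = 0.205266.
Solve (1 + r/4)^4 = 1.205266: r/4 = 1.205266^(1/4) − 1 = 0.047781, so r = 0.191126 = 19.113%.

19.113%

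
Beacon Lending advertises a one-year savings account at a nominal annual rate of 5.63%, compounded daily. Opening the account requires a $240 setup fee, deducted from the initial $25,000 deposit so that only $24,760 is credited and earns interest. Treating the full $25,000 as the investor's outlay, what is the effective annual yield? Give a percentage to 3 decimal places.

4.775%

Value after one year: 24,760 × (1 + 0.0563/365)^365 = 24,760 × 1.057910 = $26,193.86.
Effective yield on the $25,000 outlay: 26,193.86 / 25,000 − 1 = 0.047754 = 4.775%.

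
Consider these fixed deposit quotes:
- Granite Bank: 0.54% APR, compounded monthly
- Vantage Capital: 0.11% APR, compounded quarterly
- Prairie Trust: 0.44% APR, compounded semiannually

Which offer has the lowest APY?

Granite Bank: (1 + 0.0054/12)^12 − 1 = 0.541%
Vantage Capital: (1 + 0.0011/4)^4 − 1 = 0.110%
Prairie Trust: (1 + 0.0044/2)^2 − 1 = 0.440%
The lowest effective annual rate is Vantage Capital at 0.110%.

Vantage Capital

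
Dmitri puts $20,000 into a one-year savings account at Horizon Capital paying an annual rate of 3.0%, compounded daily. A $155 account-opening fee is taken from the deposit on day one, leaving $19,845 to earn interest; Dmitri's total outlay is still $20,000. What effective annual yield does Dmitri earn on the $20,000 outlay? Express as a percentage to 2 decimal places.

2.25%

Value after one year: 19,845 × (1 + 0.030/365)^365 = 19,845 × 1.030453 = $20,449.35.
Effective yield on the $20,000 outlay: 20,449.35 / 20,000 − 1 = 0.022467 = 2.25%.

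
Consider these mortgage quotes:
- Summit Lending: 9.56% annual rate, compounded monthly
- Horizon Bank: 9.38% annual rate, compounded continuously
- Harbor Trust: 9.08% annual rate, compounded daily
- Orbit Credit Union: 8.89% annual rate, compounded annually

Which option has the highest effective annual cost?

Summit Lending

Summit Lending: (1 + 0.0956/12)^12 − 1 = 9.990%
Horizon Bank: e^0.0938 − 1 = 9.834%
Harbor Trust: (1 + 0.0908/365)^365 − 1 = 9.504%
Orbit Credit Union: compounded annually, EAR = 8.890%
The highest effective annual rate is Summit Lending at 9.990%.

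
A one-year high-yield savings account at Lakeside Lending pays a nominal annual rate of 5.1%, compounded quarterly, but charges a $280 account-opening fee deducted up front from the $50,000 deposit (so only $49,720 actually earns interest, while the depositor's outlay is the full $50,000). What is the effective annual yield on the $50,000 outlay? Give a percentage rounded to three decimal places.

Value after one year: 49,720 × (1 + 0.051/4)^4 = 49,720 × 1.051984 = $52,304.63.
Effective yield on the $50,000 outlay: 52,304.63 / 50,000 − 1 = 0.046093 = 4.609%.

4.609%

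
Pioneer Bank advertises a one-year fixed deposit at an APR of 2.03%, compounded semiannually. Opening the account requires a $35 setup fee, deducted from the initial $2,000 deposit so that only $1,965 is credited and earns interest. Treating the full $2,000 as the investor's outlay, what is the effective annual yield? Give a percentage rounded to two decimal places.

Value after one year: 1,965 × (1 + 0.0203/2)^2 = 1,965 × 1.020403 = $2,005.09.
Effective yield on the $2,000 outlay: 2,005.09 / 2,000 − 1 = 0.002546 = 0.25%.

0.25%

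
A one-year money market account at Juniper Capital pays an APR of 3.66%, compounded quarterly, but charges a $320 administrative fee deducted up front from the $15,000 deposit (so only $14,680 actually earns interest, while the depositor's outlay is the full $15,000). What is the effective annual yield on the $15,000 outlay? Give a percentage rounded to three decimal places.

Value after one year: 14,680 × (1 + 0.0366/4)^4 = 14,680 × 1.037105 = $15,224.71.
Effective yield on the $15,000 outlay: 15,224.71 / 15,000 − 1 = 0.014980 = 1.498%.

1.498%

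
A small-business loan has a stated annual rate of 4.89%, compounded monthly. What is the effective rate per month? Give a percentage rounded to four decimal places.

With a nominal annual rate compounded monthly, the periodic rate is the nominal rate divided by 12.
i = 0.0489 / 12 = 0.0040750 = 0.4075%.

0.4075%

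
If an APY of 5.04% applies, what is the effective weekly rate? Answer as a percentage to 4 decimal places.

The per-week rate i satisfies (1 + i)^52 = 1 + 0.0504.
i = 1.0504^(1/52) − 1 = 0.0009460 = 0.0946%.

0.0946%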